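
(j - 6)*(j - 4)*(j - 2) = j^3 - 12*j^2 + 44*j - 48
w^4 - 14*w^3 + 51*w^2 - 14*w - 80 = (w - 8)*(w - 5)*(w - 2)*(w + 1)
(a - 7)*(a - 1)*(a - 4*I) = a^3 - 8*a^2 - 4*I*a^2 + 7*a + 32*I*a - 28*I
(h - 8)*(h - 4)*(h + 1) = h^3 - 11*h^2 + 20*h + 32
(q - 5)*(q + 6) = q^2 + q - 30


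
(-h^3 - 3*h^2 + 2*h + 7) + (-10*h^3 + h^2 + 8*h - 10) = -11*h^3 - 2*h^2 + 10*h - 3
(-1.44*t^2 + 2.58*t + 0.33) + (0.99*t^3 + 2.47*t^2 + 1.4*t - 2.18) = 0.99*t^3 + 1.03*t^2 + 3.98*t - 1.85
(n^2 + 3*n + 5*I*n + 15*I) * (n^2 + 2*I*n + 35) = n^4 + 3*n^3 + 7*I*n^3 + 25*n^2 + 21*I*n^2 + 75*n + 175*I*n + 525*I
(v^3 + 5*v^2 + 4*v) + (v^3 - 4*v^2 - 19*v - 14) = 2*v^3 + v^2 - 15*v - 14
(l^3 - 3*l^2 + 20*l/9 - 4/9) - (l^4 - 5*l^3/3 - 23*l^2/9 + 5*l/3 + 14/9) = -l^4 + 8*l^3/3 - 4*l^2/9 + 5*l/9 - 2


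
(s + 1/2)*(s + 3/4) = s^2 + 5*s/4 + 3/8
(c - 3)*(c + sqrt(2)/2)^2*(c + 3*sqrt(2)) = c^4 - 3*c^3 + 4*sqrt(2)*c^3 - 12*sqrt(2)*c^2 + 13*c^2/2 - 39*c/2 + 3*sqrt(2)*c/2 - 9*sqrt(2)/2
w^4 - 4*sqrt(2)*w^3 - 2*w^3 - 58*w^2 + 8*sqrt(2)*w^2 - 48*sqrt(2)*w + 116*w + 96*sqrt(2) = (w - 2)*(w - 8*sqrt(2))*(w + sqrt(2))*(w + 3*sqrt(2))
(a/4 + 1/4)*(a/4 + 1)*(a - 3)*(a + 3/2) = a^4/16 + 7*a^3/32 - a^2/2 - 57*a/32 - 9/8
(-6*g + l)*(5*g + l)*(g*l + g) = -30*g^3*l - 30*g^3 - g^2*l^2 - g^2*l + g*l^3 + g*l^2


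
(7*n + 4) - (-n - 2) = 8*n + 6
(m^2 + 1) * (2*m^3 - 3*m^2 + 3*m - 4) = 2*m^5 - 3*m^4 + 5*m^3 - 7*m^2 + 3*m - 4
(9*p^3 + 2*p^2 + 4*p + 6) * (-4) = -36*p^3 - 8*p^2 - 16*p - 24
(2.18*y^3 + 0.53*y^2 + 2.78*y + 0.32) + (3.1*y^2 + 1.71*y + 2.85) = 2.18*y^3 + 3.63*y^2 + 4.49*y + 3.17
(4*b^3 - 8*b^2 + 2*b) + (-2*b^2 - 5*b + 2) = 4*b^3 - 10*b^2 - 3*b + 2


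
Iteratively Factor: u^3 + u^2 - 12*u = (u)*(u^2 + u - 12) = u*(u - 3)*(u + 4)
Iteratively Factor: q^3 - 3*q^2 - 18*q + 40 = (q - 2)*(q^2 - q - 20) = (q - 2)*(q + 4)*(q - 5)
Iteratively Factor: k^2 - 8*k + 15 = (k - 3)*(k - 5)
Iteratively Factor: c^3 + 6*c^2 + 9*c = (c + 3)*(c^2 + 3*c) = (c + 3)^2*(c)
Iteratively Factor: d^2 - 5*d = (d)*(d - 5)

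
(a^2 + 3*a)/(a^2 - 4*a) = (a + 3)/(a - 4)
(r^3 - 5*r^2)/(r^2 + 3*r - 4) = r^2*(r - 5)/(r^2 + 3*r - 4)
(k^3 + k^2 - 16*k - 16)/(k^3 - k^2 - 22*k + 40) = (k^2 + 5*k + 4)/(k^2 + 3*k - 10)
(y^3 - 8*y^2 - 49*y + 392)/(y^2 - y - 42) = (y^2 - y - 56)/(y + 6)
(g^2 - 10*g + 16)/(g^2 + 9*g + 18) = (g^2 - 10*g + 16)/(g^2 + 9*g + 18)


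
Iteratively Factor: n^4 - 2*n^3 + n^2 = (n)*(n^3 - 2*n^2 + n) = n^2*(n^2 - 2*n + 1) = n^2*(n - 1)*(n - 1)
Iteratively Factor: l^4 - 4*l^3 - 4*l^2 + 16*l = (l - 2)*(l^3 - 2*l^2 - 8*l) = (l - 4)*(l - 2)*(l^2 + 2*l) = l*(l - 4)*(l - 2)*(l + 2)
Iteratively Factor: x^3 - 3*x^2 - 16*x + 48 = (x - 3)*(x^2 - 16) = (x - 3)*(x + 4)*(x - 4)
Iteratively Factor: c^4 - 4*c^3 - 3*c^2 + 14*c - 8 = (c - 1)*(c^3 - 3*c^2 - 6*c + 8) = (c - 4)*(c - 1)*(c^2 + c - 2) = (c - 4)*(c - 1)^2*(c + 2)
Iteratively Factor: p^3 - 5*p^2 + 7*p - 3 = (p - 1)*(p^2 - 4*p + 3) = (p - 3)*(p - 1)*(p - 1)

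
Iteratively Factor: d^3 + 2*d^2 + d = (d)*(d^2 + 2*d + 1) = d*(d + 1)*(d + 1)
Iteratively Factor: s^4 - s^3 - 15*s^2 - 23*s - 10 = (s + 1)*(s^3 - 2*s^2 - 13*s - 10) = (s + 1)^2*(s^2 - 3*s - 10) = (s - 5)*(s + 1)^2*(s + 2)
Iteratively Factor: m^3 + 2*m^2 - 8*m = (m - 2)*(m^2 + 4*m) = (m - 2)*(m + 4)*(m)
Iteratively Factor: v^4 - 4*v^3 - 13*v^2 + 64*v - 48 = (v - 4)*(v^3 - 13*v + 12) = (v - 4)*(v - 3)*(v^2 + 3*v - 4) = (v - 4)*(v - 3)*(v - 1)*(v + 4)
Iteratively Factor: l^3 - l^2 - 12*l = (l + 3)*(l^2 - 4*l) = (l - 4)*(l + 3)*(l)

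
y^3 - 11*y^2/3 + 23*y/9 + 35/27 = (y - 7/3)*(y - 5/3)*(y + 1/3)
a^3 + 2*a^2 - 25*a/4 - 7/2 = (a - 2)*(a + 1/2)*(a + 7/2)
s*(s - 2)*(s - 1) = s^3 - 3*s^2 + 2*s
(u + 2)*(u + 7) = u^2 + 9*u + 14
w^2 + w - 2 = (w - 1)*(w + 2)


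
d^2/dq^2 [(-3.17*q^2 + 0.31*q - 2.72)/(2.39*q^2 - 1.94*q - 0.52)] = (-25.854542*q^3 - 116.859528*q^2 + 77.98092*q - 29.574608)/(13.651919*q^6 - 33.244422*q^5 + 18.074136*q^4 + 7.164808*q^3 - 3.932448*q^2 - 1.573728*q - 0.140608)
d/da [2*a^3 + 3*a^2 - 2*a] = 6*a^2 + 6*a - 2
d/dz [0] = 0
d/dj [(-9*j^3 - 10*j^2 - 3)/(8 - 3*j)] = (54*j^3 - 186*j^2 - 160*j - 9)/(9*j^2 - 48*j + 64)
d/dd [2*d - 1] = 2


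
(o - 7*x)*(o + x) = o^2 - 6*o*x - 7*x^2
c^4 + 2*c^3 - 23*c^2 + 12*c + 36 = (c - 3)*(c - 2)*(c + 1)*(c + 6)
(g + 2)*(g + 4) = g^2 + 6*g + 8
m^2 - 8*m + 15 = (m - 5)*(m - 3)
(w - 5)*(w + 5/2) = w^2 - 5*w/2 - 25/2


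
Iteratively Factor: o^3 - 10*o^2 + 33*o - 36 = (o - 4)*(o^2 - 6*o + 9) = (o - 4)*(o - 3)*(o - 3)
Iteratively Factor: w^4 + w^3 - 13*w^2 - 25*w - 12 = (w - 4)*(w^3 + 5*w^2 + 7*w + 3) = (w - 4)*(w + 1)*(w^2 + 4*w + 3) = (w - 4)*(w + 1)^2*(w + 3)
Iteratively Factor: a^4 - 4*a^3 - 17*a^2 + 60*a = (a + 4)*(a^3 - 8*a^2 + 15*a) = (a - 5)*(a + 4)*(a^2 - 3*a) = a*(a - 5)*(a + 4)*(a - 3)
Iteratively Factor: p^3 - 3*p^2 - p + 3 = (p - 3)*(p^2 - 1) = (p - 3)*(p + 1)*(p - 1)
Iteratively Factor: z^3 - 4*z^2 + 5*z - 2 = (z - 1)*(z^2 - 3*z + 2) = (z - 2)*(z - 1)*(z - 1)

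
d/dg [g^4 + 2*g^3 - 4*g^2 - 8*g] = 4*g^3 + 6*g^2 - 8*g - 8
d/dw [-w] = -1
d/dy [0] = 0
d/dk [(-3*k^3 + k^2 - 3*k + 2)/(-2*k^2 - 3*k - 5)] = (6*k^4 + 18*k^3 + 36*k^2 - 2*k + 21)/(4*k^4 + 12*k^3 + 29*k^2 + 30*k + 25)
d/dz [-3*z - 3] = -3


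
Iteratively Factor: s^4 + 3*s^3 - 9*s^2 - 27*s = (s - 3)*(s^3 + 6*s^2 + 9*s) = (s - 3)*(s + 3)*(s^2 + 3*s) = s*(s - 3)*(s + 3)*(s + 3)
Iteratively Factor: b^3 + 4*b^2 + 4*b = (b)*(b^2 + 4*b + 4) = b*(b + 2)*(b + 2)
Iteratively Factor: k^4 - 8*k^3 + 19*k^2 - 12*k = (k - 4)*(k^3 - 4*k^2 + 3*k) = (k - 4)*(k - 1)*(k^2 - 3*k) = (k - 4)*(k - 3)*(k - 1)*(k)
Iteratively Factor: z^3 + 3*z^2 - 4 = (z - 1)*(z^2 + 4*z + 4) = (z - 1)*(z + 2)*(z + 2)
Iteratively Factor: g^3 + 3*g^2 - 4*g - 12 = (g + 2)*(g^2 + g - 6) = (g - 2)*(g + 2)*(g + 3)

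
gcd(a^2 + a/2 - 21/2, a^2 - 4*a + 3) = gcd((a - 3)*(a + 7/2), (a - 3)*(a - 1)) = a - 3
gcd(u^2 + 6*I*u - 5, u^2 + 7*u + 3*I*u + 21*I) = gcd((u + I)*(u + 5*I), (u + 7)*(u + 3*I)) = 1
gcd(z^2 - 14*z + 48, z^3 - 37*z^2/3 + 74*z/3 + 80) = z^2 - 14*z + 48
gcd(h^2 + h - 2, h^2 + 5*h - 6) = h - 1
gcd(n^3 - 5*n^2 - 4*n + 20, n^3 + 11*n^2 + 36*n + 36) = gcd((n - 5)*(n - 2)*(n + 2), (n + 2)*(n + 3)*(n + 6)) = n + 2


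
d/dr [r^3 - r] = 3*r^2 - 1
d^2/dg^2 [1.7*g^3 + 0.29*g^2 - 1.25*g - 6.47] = 10.2*g + 0.58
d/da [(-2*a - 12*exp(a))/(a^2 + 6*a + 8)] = 2*(2*(a + 3)*(a + 6*exp(a)) - (6*exp(a) + 1)*(a^2 + 6*a + 8))/(a^2 + 6*a + 8)^2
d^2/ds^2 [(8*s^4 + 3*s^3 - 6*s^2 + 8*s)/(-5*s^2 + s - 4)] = 2*(-200*s^6 + 120*s^5 - 504*s^4 + 143*s^3 - 1092*s^2 + 336*s + 64)/(125*s^6 - 75*s^5 + 315*s^4 - 121*s^3 + 252*s^2 - 48*s + 64)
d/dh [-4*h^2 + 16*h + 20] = 16 - 8*h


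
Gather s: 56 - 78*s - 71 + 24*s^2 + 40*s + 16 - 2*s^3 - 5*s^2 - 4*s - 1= -2*s^3 + 19*s^2 - 42*s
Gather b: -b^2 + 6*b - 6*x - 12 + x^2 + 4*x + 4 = -b^2 + 6*b + x^2 - 2*x - 8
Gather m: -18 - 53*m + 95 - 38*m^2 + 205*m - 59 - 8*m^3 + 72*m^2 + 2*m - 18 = -8*m^3 + 34*m^2 + 154*m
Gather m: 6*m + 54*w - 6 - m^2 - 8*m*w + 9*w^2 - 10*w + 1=-m^2 + m*(6 - 8*w) + 9*w^2 + 44*w - 5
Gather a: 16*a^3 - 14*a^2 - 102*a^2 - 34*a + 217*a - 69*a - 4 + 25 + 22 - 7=16*a^3 - 116*a^2 + 114*a + 36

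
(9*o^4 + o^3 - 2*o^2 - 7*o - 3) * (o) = 9*o^5 + o^4 - 2*o^3 - 7*o^2 - 3*o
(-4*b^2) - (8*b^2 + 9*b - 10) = -12*b^2 - 9*b + 10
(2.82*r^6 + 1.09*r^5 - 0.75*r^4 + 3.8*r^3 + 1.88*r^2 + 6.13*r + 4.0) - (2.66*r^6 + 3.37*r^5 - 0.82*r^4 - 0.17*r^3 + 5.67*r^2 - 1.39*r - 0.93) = 0.16*r^6 - 2.28*r^5 + 0.07*r^4 + 3.97*r^3 - 3.79*r^2 + 7.52*r + 4.93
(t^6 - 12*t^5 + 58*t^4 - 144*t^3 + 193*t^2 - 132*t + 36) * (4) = 4*t^6 - 48*t^5 + 232*t^4 - 576*t^3 + 772*t^2 - 528*t + 144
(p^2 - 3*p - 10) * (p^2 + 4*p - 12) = p^4 + p^3 - 34*p^2 - 4*p + 120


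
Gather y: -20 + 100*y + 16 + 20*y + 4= 120*y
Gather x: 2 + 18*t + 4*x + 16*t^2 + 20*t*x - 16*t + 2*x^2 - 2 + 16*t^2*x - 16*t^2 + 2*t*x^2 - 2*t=x^2*(2*t + 2) + x*(16*t^2 + 20*t + 4)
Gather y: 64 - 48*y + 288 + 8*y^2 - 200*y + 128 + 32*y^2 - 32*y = 40*y^2 - 280*y + 480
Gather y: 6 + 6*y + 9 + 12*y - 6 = 18*y + 9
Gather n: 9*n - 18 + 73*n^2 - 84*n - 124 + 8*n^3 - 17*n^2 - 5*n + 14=8*n^3 + 56*n^2 - 80*n - 128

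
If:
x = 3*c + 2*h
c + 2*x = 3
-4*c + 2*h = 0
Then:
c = 1/5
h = 2/5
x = 7/5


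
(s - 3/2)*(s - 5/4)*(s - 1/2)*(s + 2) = s^4 - 5*s^3/4 - 13*s^2/4 + 89*s/16 - 15/8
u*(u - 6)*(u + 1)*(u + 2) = u^4 - 3*u^3 - 16*u^2 - 12*u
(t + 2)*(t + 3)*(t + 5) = t^3 + 10*t^2 + 31*t + 30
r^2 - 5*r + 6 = (r - 3)*(r - 2)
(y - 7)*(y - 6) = y^2 - 13*y + 42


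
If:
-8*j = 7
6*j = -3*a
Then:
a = 7/4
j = -7/8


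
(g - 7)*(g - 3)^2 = g^3 - 13*g^2 + 51*g - 63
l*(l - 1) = l^2 - l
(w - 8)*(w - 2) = w^2 - 10*w + 16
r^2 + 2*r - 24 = (r - 4)*(r + 6)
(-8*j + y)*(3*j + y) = -24*j^2 - 5*j*y + y^2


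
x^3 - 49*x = x*(x - 7)*(x + 7)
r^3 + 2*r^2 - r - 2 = (r - 1)*(r + 1)*(r + 2)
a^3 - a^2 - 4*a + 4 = (a - 2)*(a - 1)*(a + 2)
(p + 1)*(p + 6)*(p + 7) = p^3 + 14*p^2 + 55*p + 42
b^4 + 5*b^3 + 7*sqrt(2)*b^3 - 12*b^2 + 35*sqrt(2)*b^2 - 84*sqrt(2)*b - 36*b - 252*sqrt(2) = (b - 3)*(b + 2)*(b + 6)*(b + 7*sqrt(2))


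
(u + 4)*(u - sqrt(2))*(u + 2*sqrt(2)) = u^3 + sqrt(2)*u^2 + 4*u^2 - 4*u + 4*sqrt(2)*u - 16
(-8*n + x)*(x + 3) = -8*n*x - 24*n + x^2 + 3*x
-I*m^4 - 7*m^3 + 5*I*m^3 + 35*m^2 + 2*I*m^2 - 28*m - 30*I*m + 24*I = (m - 4)*(m - 6*I)*(m - I)*(-I*m + I)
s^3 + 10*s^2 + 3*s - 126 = (s - 3)*(s + 6)*(s + 7)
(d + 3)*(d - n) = d^2 - d*n + 3*d - 3*n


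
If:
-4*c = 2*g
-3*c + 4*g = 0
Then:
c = 0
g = 0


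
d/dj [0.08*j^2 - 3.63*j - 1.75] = 0.16*j - 3.63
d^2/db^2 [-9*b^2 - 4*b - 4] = -18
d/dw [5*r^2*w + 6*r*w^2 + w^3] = 5*r^2 + 12*r*w + 3*w^2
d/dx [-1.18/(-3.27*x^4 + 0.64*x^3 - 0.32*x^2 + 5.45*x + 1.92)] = (-15.4344*x^3 + 2.2656*x^2 - 0.7552*x + 6.431)/(-3.27*x^4 + 0.64*x^3 - 0.32*x^2 + 5.45*x + 1.92)^2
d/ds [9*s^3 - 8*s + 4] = 27*s^2 - 8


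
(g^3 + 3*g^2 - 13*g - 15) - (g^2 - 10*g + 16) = g^3 + 2*g^2 - 3*g - 31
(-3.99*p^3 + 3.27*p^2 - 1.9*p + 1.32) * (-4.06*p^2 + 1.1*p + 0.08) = 16.1994*p^5 - 17.6652*p^4 + 10.9918*p^3 - 7.1876*p^2 + 1.3*p + 0.1056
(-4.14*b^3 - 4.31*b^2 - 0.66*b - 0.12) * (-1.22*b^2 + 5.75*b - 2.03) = 5.0508*b^5 - 18.5468*b^4 - 15.5731*b^3 + 5.1007*b^2 + 0.6498*b + 0.2436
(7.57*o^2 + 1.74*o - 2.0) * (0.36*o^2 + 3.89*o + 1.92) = 2.7252*o^4 + 30.0737*o^3 + 20.583*o^2 - 4.4392*o - 3.84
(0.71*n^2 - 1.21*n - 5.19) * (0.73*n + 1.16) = 0.5183*n^3 - 0.0597000000000001*n^2 - 5.1923*n - 6.0204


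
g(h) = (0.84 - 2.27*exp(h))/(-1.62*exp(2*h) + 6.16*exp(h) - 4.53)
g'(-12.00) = 0.00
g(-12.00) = -0.19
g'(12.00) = 0.00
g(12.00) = 0.00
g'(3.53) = -0.05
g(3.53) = 0.05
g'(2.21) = -0.36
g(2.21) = 0.24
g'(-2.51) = 0.03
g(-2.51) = -0.16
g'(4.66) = -0.01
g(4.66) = 0.01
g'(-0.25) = 7.61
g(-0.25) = 1.30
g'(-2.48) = 0.03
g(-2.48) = -0.16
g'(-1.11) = 0.26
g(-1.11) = -0.03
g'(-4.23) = 0.00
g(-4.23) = -0.18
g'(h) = (0.84 - 2.27*exp(h))*(3.24*exp(2*h) - 6.16*exp(h))/(-1.62*exp(2*h) + 6.16*exp(h) - 4.53)^2 - 2.27*exp(h)/(-1.62*exp(2*h) + 6.16*exp(h) - 4.53)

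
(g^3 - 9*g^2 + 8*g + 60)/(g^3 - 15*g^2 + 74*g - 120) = (g + 2)/(g - 4)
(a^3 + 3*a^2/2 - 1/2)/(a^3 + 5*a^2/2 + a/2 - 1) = (a + 1)/(a + 2)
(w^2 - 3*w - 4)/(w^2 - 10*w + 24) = (w + 1)/(w - 6)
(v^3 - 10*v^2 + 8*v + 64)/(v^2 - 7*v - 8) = (v^2 - 2*v - 8)/(v + 1)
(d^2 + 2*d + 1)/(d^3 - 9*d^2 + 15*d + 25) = (d + 1)/(d^2 - 10*d + 25)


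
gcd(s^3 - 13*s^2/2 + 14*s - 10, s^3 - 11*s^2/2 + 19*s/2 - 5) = s^2 - 9*s/2 + 5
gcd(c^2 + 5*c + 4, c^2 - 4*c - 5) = c + 1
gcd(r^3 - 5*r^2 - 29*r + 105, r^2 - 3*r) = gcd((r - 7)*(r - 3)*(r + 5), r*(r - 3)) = r - 3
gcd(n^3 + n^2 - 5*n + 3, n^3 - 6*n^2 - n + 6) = n - 1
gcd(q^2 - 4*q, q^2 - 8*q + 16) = q - 4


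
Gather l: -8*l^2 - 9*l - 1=-8*l^2 - 9*l - 1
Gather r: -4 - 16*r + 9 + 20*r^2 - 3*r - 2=20*r^2 - 19*r + 3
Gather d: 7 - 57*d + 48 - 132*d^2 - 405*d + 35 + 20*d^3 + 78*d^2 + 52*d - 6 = 20*d^3 - 54*d^2 - 410*d + 84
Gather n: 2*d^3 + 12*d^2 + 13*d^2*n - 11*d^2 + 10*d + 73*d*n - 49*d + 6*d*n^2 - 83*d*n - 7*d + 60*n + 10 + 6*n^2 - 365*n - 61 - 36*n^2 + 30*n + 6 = 2*d^3 + d^2 - 46*d + n^2*(6*d - 30) + n*(13*d^2 - 10*d - 275) - 45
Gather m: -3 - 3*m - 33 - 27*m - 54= -30*m - 90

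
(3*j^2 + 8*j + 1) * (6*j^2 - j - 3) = 18*j^4 + 45*j^3 - 11*j^2 - 25*j - 3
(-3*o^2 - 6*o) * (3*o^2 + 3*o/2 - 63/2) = -9*o^4 - 45*o^3/2 + 171*o^2/2 + 189*o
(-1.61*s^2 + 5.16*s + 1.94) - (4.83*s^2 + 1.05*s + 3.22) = -6.44*s^2 + 4.11*s - 1.28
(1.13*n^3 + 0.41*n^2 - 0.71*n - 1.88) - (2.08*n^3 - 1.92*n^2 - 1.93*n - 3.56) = -0.95*n^3 + 2.33*n^2 + 1.22*n + 1.68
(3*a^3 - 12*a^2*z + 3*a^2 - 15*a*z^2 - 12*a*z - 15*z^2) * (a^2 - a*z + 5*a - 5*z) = 3*a^5 - 15*a^4*z + 18*a^4 - 3*a^3*z^2 - 90*a^3*z + 15*a^3 + 15*a^2*z^3 - 18*a^2*z^2 - 75*a^2*z + 90*a*z^3 - 15*a*z^2 + 75*z^3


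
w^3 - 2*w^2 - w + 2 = (w - 2)*(w - 1)*(w + 1)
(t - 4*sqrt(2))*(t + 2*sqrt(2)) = t^2 - 2*sqrt(2)*t - 16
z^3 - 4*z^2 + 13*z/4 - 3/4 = (z - 3)*(z - 1/2)^2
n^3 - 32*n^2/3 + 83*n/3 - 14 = (n - 7)*(n - 3)*(n - 2/3)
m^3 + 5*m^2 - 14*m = m*(m - 2)*(m + 7)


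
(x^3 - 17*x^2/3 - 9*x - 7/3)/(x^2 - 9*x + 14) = (3*x^2 + 4*x + 1)/(3*(x - 2))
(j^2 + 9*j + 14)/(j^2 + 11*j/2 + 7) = 2*(j + 7)/(2*j + 7)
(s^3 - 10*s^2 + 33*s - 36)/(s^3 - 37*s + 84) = (s - 3)/(s + 7)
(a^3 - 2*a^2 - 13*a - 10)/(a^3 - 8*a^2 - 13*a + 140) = (a^2 + 3*a + 2)/(a^2 - 3*a - 28)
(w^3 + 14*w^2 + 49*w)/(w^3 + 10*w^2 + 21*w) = (w + 7)/(w + 3)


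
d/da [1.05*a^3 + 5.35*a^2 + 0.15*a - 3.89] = 3.15*a^2 + 10.7*a + 0.15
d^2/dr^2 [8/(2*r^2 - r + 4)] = 16*(-4*r^2 + 2*r + (4*r - 1)^2 - 8)/(2*r^2 - r + 4)^3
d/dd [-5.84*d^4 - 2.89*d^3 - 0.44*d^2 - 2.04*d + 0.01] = -23.36*d^3 - 8.67*d^2 - 0.88*d - 2.04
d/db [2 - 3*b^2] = -6*b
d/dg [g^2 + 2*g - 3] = 2*g + 2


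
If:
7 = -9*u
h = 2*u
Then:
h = -14/9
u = -7/9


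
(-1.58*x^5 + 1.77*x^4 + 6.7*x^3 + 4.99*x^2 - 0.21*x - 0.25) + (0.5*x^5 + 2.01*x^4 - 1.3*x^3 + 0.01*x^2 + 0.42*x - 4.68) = -1.08*x^5 + 3.78*x^4 + 5.4*x^3 + 5.0*x^2 + 0.21*x - 4.93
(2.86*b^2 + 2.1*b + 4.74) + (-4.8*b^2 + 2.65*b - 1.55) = -1.94*b^2 + 4.75*b + 3.19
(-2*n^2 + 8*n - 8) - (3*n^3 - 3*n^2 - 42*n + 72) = -3*n^3 + n^2 + 50*n - 80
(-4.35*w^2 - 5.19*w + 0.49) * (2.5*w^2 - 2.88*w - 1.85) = -10.875*w^4 - 0.447000000000003*w^3 + 24.2197*w^2 + 8.1903*w - 0.9065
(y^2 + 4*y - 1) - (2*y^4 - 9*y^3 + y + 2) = -2*y^4 + 9*y^3 + y^2 + 3*y - 3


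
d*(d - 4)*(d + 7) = d^3 + 3*d^2 - 28*d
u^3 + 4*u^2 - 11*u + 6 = (u - 1)^2*(u + 6)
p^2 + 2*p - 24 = (p - 4)*(p + 6)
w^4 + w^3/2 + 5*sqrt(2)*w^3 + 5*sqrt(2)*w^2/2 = w^2*(w + 1/2)*(w + 5*sqrt(2))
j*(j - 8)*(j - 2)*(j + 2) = j^4 - 8*j^3 - 4*j^2 + 32*j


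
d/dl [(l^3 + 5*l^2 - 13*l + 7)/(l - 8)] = (2*l^3 - 19*l^2 - 80*l + 97)/(l^2 - 16*l + 64)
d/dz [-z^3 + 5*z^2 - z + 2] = -3*z^2 + 10*z - 1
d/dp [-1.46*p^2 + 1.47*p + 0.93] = 1.47 - 2.92*p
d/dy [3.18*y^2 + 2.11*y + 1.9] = 6.36*y + 2.11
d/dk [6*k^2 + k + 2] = 12*k + 1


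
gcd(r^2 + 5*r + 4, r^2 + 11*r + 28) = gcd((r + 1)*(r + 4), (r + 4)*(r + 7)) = r + 4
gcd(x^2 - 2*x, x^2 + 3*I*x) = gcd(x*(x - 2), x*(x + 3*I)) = x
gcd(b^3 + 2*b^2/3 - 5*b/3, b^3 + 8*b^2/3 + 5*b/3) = b^2 + 5*b/3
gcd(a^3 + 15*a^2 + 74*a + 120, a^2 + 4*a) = a + 4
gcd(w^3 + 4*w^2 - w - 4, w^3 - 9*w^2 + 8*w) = w - 1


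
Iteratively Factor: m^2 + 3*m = (m)*(m + 3)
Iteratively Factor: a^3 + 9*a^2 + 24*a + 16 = (a + 4)*(a^2 + 5*a + 4) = (a + 1)*(a + 4)*(a + 4)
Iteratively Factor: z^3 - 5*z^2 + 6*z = (z - 3)*(z^2 - 2*z) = (z - 3)*(z - 2)*(z)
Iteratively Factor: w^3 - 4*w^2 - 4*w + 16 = (w + 2)*(w^2 - 6*w + 8) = (w - 4)*(w + 2)*(w - 2)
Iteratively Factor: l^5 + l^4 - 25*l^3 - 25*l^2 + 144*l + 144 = (l + 3)*(l^4 - 2*l^3 - 19*l^2 + 32*l + 48) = (l - 4)*(l + 3)*(l^3 + 2*l^2 - 11*l - 12) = (l - 4)*(l + 1)*(l + 3)*(l^2 + l - 12) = (l - 4)*(l + 1)*(l + 3)*(l + 4)*(l - 3)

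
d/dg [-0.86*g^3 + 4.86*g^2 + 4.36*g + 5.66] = -2.58*g^2 + 9.72*g + 4.36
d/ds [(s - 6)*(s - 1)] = 2*s - 7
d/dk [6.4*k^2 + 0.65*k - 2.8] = 12.8*k + 0.65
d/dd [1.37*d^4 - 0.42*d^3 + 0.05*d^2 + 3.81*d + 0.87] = 5.48*d^3 - 1.26*d^2 + 0.1*d + 3.81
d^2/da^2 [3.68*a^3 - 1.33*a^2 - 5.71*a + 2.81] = 22.08*a - 2.66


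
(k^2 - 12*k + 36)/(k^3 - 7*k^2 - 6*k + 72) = (k - 6)/(k^2 - k - 12)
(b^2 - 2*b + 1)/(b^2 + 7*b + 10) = (b^2 - 2*b + 1)/(b^2 + 7*b + 10)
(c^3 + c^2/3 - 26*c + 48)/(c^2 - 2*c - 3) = (c^2 + 10*c/3 - 16)/(c + 1)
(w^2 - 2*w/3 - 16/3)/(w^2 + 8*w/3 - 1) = (3*w^2 - 2*w - 16)/(3*w^2 + 8*w - 3)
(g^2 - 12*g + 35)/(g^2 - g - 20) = (g - 7)/(g + 4)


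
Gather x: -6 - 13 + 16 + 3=0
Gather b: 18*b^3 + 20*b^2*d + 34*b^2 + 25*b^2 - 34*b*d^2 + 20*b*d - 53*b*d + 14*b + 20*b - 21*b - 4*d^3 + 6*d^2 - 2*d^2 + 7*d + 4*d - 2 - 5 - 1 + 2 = 18*b^3 + b^2*(20*d + 59) + b*(-34*d^2 - 33*d + 13) - 4*d^3 + 4*d^2 + 11*d - 6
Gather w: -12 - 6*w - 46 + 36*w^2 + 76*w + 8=36*w^2 + 70*w - 50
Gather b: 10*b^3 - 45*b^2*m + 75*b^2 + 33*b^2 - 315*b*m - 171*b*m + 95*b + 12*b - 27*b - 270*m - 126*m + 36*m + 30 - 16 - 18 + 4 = 10*b^3 + b^2*(108 - 45*m) + b*(80 - 486*m) - 360*m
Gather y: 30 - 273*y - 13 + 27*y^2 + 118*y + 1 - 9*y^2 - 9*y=18*y^2 - 164*y + 18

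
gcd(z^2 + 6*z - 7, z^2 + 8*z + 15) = 1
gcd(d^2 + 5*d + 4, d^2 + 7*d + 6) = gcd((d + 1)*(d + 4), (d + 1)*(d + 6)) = d + 1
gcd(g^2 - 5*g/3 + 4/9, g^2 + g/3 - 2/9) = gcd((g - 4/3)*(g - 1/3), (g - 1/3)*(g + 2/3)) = g - 1/3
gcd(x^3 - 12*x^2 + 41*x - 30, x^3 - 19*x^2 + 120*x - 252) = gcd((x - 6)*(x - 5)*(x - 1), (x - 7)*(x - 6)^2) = x - 6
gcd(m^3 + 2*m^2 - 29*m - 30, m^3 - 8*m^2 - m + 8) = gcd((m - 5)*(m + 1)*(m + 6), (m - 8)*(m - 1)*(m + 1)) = m + 1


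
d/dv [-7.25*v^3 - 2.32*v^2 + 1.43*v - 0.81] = -21.75*v^2 - 4.64*v + 1.43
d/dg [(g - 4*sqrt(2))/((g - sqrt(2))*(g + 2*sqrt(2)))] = (-g^2 + 8*sqrt(2)*g + 4)/(g^4 + 2*sqrt(2)*g^3 - 6*g^2 - 8*sqrt(2)*g + 16)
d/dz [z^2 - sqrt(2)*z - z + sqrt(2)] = 2*z - sqrt(2) - 1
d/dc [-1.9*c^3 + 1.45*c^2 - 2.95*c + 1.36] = -5.7*c^2 + 2.9*c - 2.95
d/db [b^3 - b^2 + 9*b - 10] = 3*b^2 - 2*b + 9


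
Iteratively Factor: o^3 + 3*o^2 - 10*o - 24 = (o + 2)*(o^2 + o - 12) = (o + 2)*(o + 4)*(o - 3)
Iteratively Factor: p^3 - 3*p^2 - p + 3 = (p + 1)*(p^2 - 4*p + 3) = (p - 3)*(p + 1)*(p - 1)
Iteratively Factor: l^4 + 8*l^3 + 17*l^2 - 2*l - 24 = (l - 1)*(l^3 + 9*l^2 + 26*l + 24) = (l - 1)*(l + 2)*(l^2 + 7*l + 12) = (l - 1)*(l + 2)*(l + 3)*(l + 4)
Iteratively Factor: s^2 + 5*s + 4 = (s + 1)*(s + 4)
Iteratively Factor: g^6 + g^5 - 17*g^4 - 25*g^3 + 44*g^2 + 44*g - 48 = (g + 2)*(g^5 - g^4 - 15*g^3 + 5*g^2 + 34*g - 24) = (g - 1)*(g + 2)*(g^4 - 15*g^2 - 10*g + 24) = (g - 1)*(g + 2)^2*(g^3 - 2*g^2 - 11*g + 12) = (g - 4)*(g - 1)*(g + 2)^2*(g^2 + 2*g - 3) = (g - 4)*(g - 1)^2*(g + 2)^2*(g + 3)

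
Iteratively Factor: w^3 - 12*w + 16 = (w + 4)*(w^2 - 4*w + 4) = (w - 2)*(w + 4)*(w - 2)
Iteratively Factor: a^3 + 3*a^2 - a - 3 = (a - 1)*(a^2 + 4*a + 3) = (a - 1)*(a + 3)*(a + 1)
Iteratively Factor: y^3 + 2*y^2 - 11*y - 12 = (y + 1)*(y^2 + y - 12) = (y + 1)*(y + 4)*(y - 3)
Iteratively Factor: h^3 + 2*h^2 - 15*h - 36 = (h + 3)*(h^2 - h - 12) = (h - 4)*(h + 3)*(h + 3)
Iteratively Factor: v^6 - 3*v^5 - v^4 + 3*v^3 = (v + 1)*(v^5 - 4*v^4 + 3*v^3) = v*(v + 1)*(v^4 - 4*v^3 + 3*v^2) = v*(v - 3)*(v + 1)*(v^3 - v^2) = v^2*(v - 3)*(v + 1)*(v^2 - v) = v^3*(v - 3)*(v + 1)*(v - 1)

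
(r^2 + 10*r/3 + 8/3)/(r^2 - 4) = (r + 4/3)/(r - 2)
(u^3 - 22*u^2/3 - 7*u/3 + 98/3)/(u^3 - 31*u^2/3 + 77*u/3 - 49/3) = (u + 2)/(u - 1)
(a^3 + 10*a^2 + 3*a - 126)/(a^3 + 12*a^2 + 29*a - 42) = (a - 3)/(a - 1)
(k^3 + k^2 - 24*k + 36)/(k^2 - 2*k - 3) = (k^2 + 4*k - 12)/(k + 1)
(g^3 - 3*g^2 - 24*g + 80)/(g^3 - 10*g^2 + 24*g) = (g^2 + g - 20)/(g*(g - 6))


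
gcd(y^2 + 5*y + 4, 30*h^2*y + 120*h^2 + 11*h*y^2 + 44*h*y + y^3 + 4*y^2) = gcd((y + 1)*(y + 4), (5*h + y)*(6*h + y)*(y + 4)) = y + 4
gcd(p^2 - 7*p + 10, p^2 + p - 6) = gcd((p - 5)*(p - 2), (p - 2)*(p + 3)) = p - 2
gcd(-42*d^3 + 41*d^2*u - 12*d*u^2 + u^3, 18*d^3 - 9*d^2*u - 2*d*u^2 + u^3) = 6*d^2 - 5*d*u + u^2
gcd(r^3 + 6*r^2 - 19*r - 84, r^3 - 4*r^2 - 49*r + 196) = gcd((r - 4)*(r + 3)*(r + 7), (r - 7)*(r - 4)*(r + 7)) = r^2 + 3*r - 28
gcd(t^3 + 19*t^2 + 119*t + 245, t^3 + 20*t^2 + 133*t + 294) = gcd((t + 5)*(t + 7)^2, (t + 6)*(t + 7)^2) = t^2 + 14*t + 49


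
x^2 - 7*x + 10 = (x - 5)*(x - 2)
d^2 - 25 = (d - 5)*(d + 5)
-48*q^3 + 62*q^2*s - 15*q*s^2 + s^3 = (-8*q + s)*(-6*q + s)*(-q + s)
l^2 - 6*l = l*(l - 6)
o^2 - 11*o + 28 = (o - 7)*(o - 4)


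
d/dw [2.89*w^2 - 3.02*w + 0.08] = 5.78*w - 3.02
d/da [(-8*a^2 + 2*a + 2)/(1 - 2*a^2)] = 2*(2*a^2 - 4*a + 1)/(4*a^4 - 4*a^2 + 1)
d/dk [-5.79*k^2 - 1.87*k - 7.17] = -11.58*k - 1.87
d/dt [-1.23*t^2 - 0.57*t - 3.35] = -2.46*t - 0.57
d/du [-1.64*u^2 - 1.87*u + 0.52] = -3.28*u - 1.87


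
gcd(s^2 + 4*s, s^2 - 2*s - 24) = s + 4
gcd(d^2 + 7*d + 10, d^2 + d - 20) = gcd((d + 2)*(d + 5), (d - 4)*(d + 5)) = d + 5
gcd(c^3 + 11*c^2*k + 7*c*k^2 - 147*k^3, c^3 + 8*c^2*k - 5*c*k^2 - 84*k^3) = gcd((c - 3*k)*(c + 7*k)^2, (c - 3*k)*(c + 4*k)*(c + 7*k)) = c^2 + 4*c*k - 21*k^2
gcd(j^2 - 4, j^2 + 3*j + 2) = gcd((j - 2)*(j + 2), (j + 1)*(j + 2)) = j + 2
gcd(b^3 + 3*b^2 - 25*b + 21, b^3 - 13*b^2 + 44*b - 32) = b - 1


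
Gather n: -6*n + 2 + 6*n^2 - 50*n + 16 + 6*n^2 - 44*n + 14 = 12*n^2 - 100*n + 32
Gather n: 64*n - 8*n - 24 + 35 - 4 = 56*n + 7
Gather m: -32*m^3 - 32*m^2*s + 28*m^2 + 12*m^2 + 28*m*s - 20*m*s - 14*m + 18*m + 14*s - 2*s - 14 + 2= -32*m^3 + m^2*(40 - 32*s) + m*(8*s + 4) + 12*s - 12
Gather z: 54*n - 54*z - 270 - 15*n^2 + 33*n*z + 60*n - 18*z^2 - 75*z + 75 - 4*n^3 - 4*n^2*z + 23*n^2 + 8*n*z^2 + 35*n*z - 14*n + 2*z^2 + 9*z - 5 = -4*n^3 + 8*n^2 + 100*n + z^2*(8*n - 16) + z*(-4*n^2 + 68*n - 120) - 200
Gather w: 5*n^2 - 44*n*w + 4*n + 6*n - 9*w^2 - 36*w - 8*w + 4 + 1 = 5*n^2 + 10*n - 9*w^2 + w*(-44*n - 44) + 5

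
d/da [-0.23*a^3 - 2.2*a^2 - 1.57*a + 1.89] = -0.69*a^2 - 4.4*a - 1.57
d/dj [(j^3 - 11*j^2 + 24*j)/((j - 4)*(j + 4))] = (j^4 - 72*j^2 + 352*j - 384)/(j^4 - 32*j^2 + 256)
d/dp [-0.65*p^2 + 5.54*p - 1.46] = 5.54 - 1.3*p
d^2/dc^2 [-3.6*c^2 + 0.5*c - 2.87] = -7.20000000000000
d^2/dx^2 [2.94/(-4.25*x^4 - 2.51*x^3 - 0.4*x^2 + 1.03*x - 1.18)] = ((149.94*x^2 + 44.2764*x + 2.352)*(4.25*x^4 + 2.51*x^3 + 0.4*x^2 - 1.03*x + 1.18) - 2.94*(17.0*x^3 + 7.53*x^2 + 0.8*x - 1.03)*(34.0*x^3 + 15.06*x^2 + 1.6*x - 2.06))/(4.25*x^4 + 2.51*x^3 + 0.4*x^2 - 1.03*x + 1.18)^3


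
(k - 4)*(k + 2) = k^2 - 2*k - 8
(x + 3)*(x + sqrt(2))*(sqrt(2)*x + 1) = sqrt(2)*x^3 + 3*x^2 + 3*sqrt(2)*x^2 + sqrt(2)*x + 9*x + 3*sqrt(2)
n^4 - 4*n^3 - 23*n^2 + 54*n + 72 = (n - 6)*(n - 3)*(n + 1)*(n + 4)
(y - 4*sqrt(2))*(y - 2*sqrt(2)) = y^2 - 6*sqrt(2)*y + 16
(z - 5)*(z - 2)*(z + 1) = z^3 - 6*z^2 + 3*z + 10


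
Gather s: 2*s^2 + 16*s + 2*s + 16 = 2*s^2 + 18*s + 16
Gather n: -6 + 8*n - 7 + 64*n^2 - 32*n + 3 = 64*n^2 - 24*n - 10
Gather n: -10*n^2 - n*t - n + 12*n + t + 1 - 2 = -10*n^2 + n*(11 - t) + t - 1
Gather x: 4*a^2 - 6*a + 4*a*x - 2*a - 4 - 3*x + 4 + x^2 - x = 4*a^2 - 8*a + x^2 + x*(4*a - 4)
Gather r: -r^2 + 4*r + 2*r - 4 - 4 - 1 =-r^2 + 6*r - 9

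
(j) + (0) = j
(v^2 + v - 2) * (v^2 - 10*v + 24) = v^4 - 9*v^3 + 12*v^2 + 44*v - 48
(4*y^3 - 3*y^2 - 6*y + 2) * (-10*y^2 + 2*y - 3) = -40*y^5 + 38*y^4 + 42*y^3 - 23*y^2 + 22*y - 6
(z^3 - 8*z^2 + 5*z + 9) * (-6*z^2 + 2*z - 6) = -6*z^5 + 50*z^4 - 52*z^3 + 4*z^2 - 12*z - 54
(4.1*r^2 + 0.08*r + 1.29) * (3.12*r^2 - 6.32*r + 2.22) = 12.792*r^4 - 25.6624*r^3 + 12.6212*r^2 - 7.9752*r + 2.8638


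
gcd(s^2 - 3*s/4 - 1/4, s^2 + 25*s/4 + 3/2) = s + 1/4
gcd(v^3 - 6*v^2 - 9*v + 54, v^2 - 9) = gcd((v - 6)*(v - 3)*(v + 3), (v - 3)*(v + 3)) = v^2 - 9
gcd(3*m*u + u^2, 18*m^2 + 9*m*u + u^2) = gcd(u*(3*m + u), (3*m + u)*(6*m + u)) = 3*m + u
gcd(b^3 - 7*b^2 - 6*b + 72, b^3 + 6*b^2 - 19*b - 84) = b^2 - b - 12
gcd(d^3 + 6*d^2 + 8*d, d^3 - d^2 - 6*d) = d^2 + 2*d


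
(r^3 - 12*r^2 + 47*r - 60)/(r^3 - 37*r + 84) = (r - 5)/(r + 7)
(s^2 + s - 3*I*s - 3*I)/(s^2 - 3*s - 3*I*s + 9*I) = (s + 1)/(s - 3)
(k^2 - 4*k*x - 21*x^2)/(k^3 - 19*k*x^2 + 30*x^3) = (k^2 - 4*k*x - 21*x^2)/(k^3 - 19*k*x^2 + 30*x^3)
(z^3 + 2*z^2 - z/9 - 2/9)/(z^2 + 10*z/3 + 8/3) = (9*z^2 - 1)/(3*(3*z + 4))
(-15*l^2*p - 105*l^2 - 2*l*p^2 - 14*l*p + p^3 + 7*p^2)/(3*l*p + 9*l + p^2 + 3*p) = (-5*l*p - 35*l + p^2 + 7*p)/(p + 3)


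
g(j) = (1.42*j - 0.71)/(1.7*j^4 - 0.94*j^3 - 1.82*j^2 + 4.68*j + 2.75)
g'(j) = (1.42*j - 0.71)*(-6.8*j^3 + 2.82*j^2 + 3.64*j - 4.68)/(1.7*j^4 - 0.94*j^3 - 1.82*j^2 + 4.68*j + 2.75)^2 + 1.42/(1.7*j^4 - 0.94*j^3 - 1.82*j^2 + 4.68*j + 2.75) = (-7.242*j^4 + 7.4976*j^3 + 0.5822*j^2 - 2.5844*j + 7.2278)/(2.89*j^8 - 3.196*j^7 - 5.3044*j^6 + 19.3336*j^5 + 3.864*j^4 - 22.2052*j^3 + 11.8924*j^2 + 25.74*j + 7.5625)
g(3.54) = 0.02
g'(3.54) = -0.02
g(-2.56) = -0.06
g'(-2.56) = -0.09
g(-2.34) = -0.09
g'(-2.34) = -0.15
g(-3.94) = -0.01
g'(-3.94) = -0.01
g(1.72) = 0.11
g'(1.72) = -0.09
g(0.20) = -0.12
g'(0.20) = 0.52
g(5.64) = 0.00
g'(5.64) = -0.00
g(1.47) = 0.13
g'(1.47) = -0.05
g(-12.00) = -0.00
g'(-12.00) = -0.00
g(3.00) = 0.03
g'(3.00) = -0.03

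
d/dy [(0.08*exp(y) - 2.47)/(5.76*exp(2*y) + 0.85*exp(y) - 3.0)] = (-0.4608*exp(2*y) + 28.4544*exp(y) + 1.8595)*exp(y)/(33.1776*exp(4*y) + 9.792*exp(3*y) - 33.8375*exp(2*y) - 5.1*exp(y) + 9.0)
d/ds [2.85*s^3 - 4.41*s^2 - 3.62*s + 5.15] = 8.55*s^2 - 8.82*s - 3.62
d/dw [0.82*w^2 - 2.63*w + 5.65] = 1.64*w - 2.63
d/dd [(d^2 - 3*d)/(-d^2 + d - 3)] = (-2*d^2 - 6*d + 9)/(d^4 - 2*d^3 + 7*d^2 - 6*d + 9)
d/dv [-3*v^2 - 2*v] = -6*v - 2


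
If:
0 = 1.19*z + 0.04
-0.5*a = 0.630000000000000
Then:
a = -1.26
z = -0.03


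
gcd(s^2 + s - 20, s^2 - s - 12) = s - 4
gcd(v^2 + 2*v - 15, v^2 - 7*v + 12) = v - 3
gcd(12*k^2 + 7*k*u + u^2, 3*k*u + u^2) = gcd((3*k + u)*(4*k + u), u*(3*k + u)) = 3*k + u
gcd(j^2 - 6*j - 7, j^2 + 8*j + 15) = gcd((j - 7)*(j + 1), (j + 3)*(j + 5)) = 1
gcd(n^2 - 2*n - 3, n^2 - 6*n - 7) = n + 1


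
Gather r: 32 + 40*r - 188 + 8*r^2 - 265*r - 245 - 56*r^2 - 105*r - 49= -48*r^2 - 330*r - 450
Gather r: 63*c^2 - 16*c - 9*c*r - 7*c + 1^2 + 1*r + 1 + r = 63*c^2 - 23*c + r*(2 - 9*c) + 2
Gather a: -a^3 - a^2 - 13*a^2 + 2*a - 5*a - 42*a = -a^3 - 14*a^2 - 45*a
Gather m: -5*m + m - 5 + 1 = -4*m - 4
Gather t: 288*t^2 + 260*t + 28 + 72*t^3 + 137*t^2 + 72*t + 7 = 72*t^3 + 425*t^2 + 332*t + 35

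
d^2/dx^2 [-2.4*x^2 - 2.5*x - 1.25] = -4.80000000000000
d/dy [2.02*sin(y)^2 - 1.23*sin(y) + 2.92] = (4.04*sin(y) - 1.23)*cos(y)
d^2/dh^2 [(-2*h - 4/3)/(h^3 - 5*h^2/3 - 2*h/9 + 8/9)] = 12*(-27*h^2 + 63*h - 37)/(27*h^6 - 189*h^5 + 549*h^4 - 847*h^3 + 732*h^2 - 336*h + 64)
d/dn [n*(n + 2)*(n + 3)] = 3*n^2 + 10*n + 6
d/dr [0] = 0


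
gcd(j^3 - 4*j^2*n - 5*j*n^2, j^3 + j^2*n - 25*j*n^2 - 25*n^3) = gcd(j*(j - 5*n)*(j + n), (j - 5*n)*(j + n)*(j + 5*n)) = j^2 - 4*j*n - 5*n^2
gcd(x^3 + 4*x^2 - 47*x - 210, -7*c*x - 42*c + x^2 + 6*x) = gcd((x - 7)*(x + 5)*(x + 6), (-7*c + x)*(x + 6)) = x + 6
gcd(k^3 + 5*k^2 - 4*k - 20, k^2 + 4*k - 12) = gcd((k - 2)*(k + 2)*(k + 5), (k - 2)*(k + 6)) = k - 2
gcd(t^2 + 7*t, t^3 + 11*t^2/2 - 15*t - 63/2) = t + 7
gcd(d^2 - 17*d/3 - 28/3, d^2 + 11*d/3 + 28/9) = d + 4/3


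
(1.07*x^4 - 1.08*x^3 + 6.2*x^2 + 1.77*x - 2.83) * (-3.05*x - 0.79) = -3.2635*x^5 + 2.4487*x^4 - 18.0568*x^3 - 10.2965*x^2 + 7.2332*x + 2.2357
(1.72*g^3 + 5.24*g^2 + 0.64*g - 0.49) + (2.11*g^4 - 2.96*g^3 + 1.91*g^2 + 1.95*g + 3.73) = 2.11*g^4 - 1.24*g^3 + 7.15*g^2 + 2.59*g + 3.24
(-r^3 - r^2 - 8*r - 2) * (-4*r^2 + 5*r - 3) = 4*r^5 - r^4 + 30*r^3 - 29*r^2 + 14*r + 6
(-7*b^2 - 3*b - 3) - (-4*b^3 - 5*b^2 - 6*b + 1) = 4*b^3 - 2*b^2 + 3*b - 4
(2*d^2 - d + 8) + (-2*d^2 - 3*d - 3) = 5 - 4*d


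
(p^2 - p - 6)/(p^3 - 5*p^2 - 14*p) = (p - 3)/(p*(p - 7))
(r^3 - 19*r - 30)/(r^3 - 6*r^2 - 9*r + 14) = (r^2 - 2*r - 15)/(r^2 - 8*r + 7)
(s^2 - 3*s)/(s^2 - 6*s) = (s - 3)/(s - 6)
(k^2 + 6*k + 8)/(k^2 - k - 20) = (k + 2)/(k - 5)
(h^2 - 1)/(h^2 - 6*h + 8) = (h^2 - 1)/(h^2 - 6*h + 8)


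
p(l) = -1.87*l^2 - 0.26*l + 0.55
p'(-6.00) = 22.18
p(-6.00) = -65.21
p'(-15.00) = 55.84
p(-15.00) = -416.30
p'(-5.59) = 20.65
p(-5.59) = -56.43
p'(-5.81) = 21.47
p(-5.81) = -61.06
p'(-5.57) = 20.57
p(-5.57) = -56.02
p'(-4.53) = 16.68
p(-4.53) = -36.65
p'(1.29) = -5.08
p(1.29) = -2.90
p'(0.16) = -0.86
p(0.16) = 0.46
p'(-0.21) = 0.53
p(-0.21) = 0.52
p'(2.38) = -9.16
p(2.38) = -10.66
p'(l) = -3.74*l - 0.26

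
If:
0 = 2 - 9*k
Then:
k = 2/9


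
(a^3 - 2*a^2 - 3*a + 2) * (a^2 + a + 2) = a^5 - a^4 - 3*a^3 - 5*a^2 - 4*a + 4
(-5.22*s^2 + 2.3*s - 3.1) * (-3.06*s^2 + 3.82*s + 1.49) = 15.9732*s^4 - 26.9784*s^3 + 10.4942*s^2 - 8.415*s - 4.619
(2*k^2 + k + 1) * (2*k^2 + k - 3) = 4*k^4 + 4*k^3 - 3*k^2 - 2*k - 3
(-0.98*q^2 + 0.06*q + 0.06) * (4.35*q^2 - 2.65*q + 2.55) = -4.263*q^4 + 2.858*q^3 - 2.397*q^2 - 0.00600000000000001*q + 0.153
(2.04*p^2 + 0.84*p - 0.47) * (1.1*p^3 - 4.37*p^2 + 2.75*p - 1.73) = 2.244*p^5 - 7.9908*p^4 + 1.4222*p^3 + 0.8347*p^2 - 2.7457*p + 0.8131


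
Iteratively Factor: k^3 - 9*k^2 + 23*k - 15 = (k - 1)*(k^2 - 8*k + 15) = (k - 3)*(k - 1)*(k - 5)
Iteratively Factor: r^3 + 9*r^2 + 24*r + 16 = (r + 1)*(r^2 + 8*r + 16) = (r + 1)*(r + 4)*(r + 4)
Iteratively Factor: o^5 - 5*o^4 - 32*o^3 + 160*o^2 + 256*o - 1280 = (o - 4)*(o^4 - o^3 - 36*o^2 + 16*o + 320) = (o - 5)*(o - 4)*(o^3 + 4*o^2 - 16*o - 64) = (o - 5)*(o - 4)*(o + 4)*(o^2 - 16) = (o - 5)*(o - 4)^2*(o + 4)*(o + 4)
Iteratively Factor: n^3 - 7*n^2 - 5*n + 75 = (n - 5)*(n^2 - 2*n - 15) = (n - 5)^2*(n + 3)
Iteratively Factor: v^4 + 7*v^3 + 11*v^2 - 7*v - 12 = (v + 3)*(v^3 + 4*v^2 - v - 4) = (v + 3)*(v + 4)*(v^2 - 1) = (v - 1)*(v + 3)*(v + 4)*(v + 1)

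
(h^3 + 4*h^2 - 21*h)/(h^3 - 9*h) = (h + 7)/(h + 3)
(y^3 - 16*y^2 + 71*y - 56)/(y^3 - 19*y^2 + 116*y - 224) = (y - 1)/(y - 4)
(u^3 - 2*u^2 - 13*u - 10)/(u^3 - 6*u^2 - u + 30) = (u + 1)/(u - 3)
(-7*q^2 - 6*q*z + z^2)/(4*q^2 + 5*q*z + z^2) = (-7*q + z)/(4*q + z)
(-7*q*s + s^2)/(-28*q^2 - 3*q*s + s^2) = s/(4*q + s)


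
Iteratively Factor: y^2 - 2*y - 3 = (y - 3)*(y + 1)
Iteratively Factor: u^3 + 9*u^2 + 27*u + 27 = (u + 3)*(u^2 + 6*u + 9) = (u + 3)^2*(u + 3)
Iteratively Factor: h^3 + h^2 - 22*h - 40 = (h - 5)*(h^2 + 6*h + 8) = (h - 5)*(h + 4)*(h + 2)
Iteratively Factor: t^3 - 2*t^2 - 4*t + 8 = (t + 2)*(t^2 - 4*t + 4) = (t - 2)*(t + 2)*(t - 2)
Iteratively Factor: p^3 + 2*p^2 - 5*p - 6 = (p + 1)*(p^2 + p - 6) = (p + 1)*(p + 3)*(p - 2)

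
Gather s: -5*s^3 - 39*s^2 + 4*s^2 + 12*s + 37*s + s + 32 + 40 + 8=-5*s^3 - 35*s^2 + 50*s + 80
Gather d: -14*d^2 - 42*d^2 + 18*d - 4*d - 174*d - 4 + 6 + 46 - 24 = -56*d^2 - 160*d + 24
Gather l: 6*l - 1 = 6*l - 1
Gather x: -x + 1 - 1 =-x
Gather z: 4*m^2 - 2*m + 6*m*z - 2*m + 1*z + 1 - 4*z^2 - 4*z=4*m^2 - 4*m - 4*z^2 + z*(6*m - 3) + 1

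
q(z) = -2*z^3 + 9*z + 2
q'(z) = 9 - 6*z^2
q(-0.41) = -1.55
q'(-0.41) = 7.99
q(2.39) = -3.79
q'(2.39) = -25.27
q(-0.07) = 1.37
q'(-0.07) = 8.97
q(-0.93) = -4.76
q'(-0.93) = 3.81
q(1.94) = 4.86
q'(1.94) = -13.58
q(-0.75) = -3.91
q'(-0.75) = 5.62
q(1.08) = 9.20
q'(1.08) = 2.00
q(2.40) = -4.05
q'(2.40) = -25.56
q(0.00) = 2.00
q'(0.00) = 9.00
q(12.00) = -3346.00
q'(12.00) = -855.00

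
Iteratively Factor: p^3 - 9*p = (p)*(p^2 - 9) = p*(p - 3)*(p + 3)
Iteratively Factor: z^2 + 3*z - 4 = (z - 1)*(z + 4)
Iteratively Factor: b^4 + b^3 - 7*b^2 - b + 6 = (b + 1)*(b^3 - 7*b + 6) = (b + 1)*(b + 3)*(b^2 - 3*b + 2) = (b - 2)*(b + 1)*(b + 3)*(b - 1)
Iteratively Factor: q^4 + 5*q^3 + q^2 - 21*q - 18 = (q + 1)*(q^3 + 4*q^2 - 3*q - 18) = (q + 1)*(q + 3)*(q^2 + q - 6) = (q + 1)*(q + 3)^2*(q - 2)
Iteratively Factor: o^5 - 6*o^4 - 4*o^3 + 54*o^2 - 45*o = (o + 3)*(o^4 - 9*o^3 + 23*o^2 - 15*o) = (o - 5)*(o + 3)*(o^3 - 4*o^2 + 3*o) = (o - 5)*(o - 3)*(o + 3)*(o^2 - o) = o*(o - 5)*(o - 3)*(o + 3)*(o - 1)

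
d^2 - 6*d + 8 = (d - 4)*(d - 2)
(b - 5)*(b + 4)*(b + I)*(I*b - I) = I*b^4 - b^3 - 2*I*b^3 + 2*b^2 - 19*I*b^2 + 19*b + 20*I*b - 20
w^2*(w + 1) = w^3 + w^2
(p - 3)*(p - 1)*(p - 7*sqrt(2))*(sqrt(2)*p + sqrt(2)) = sqrt(2)*p^4 - 14*p^3 - 3*sqrt(2)*p^3 - sqrt(2)*p^2 + 42*p^2 + 3*sqrt(2)*p + 14*p - 42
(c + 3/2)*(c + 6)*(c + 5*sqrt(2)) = c^3 + 5*sqrt(2)*c^2 + 15*c^2/2 + 9*c + 75*sqrt(2)*c/2 + 45*sqrt(2)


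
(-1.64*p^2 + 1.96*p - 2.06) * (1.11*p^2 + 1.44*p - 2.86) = -1.8204*p^4 - 0.185999999999999*p^3 + 5.2262*p^2 - 8.572*p + 5.8916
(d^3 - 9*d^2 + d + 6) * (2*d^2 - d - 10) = 2*d^5 - 19*d^4 + d^3 + 101*d^2 - 16*d - 60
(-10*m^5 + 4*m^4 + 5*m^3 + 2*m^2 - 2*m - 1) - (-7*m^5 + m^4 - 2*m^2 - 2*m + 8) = -3*m^5 + 3*m^4 + 5*m^3 + 4*m^2 - 9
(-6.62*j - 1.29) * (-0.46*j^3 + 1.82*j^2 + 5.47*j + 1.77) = 3.0452*j^4 - 11.455*j^3 - 38.5592*j^2 - 18.7737*j - 2.2833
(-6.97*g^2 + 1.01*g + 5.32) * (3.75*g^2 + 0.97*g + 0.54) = -26.1375*g^4 - 2.9734*g^3 + 17.1659*g^2 + 5.7058*g + 2.8728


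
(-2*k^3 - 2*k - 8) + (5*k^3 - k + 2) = 3*k^3 - 3*k - 6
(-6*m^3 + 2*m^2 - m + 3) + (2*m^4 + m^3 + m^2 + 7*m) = 2*m^4 - 5*m^3 + 3*m^2 + 6*m + 3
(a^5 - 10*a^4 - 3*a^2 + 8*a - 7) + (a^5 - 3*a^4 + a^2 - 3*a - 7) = 2*a^5 - 13*a^4 - 2*a^2 + 5*a - 14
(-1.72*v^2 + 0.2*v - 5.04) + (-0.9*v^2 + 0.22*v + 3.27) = -2.62*v^2 + 0.42*v - 1.77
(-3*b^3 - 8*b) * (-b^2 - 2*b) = 3*b^5 + 6*b^4 + 8*b^3 + 16*b^2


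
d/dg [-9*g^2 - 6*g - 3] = -18*g - 6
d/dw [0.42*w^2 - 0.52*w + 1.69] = 0.84*w - 0.52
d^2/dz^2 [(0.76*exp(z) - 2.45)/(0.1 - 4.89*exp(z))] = (58.213005*exp(z) + 1.19045)*exp(z)/(116.930169*exp(3*z) - 7.17363*exp(2*z) + 0.1467*exp(z) - 0.001)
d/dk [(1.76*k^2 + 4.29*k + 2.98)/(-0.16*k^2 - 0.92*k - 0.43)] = (-0.9328*k^2 - 0.56*k + 0.8969)/(0.0256*k^4 + 0.2944*k^3 + 0.984*k^2 + 0.7912*k + 0.1849)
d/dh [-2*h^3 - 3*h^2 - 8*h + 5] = -6*h^2 - 6*h - 8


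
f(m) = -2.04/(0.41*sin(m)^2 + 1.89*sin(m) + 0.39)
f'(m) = -2.04*(-0.82*sin(m)*cos(m) - 1.89*cos(m))/(0.41*sin(m)^2 + 1.89*sin(m) + 0.39)^2 = (1.6728*sin(m) + 3.8556)*cos(m)/(0.41*sin(m)^2 + 1.89*sin(m) + 0.39)^2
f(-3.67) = -1.41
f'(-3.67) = -1.94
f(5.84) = 5.91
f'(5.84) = 23.81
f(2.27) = -0.98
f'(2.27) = -0.77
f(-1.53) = 1.87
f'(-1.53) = 0.08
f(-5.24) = -0.88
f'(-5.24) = 0.49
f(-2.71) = 6.20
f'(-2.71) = -26.50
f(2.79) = -1.87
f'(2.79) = -3.50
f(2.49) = -1.21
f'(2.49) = -1.36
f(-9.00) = 6.39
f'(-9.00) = -28.30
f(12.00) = 4.03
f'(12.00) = 9.75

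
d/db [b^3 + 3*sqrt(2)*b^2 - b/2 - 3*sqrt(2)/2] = 3*b^2 + 6*sqrt(2)*b - 1/2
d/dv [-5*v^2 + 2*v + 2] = 2 - 10*v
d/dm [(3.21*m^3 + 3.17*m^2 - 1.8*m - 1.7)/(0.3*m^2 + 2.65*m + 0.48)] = (0.963*m^4 + 17.013*m^3 + 13.5629*m^2 + 4.0632*m + 3.641)/(0.09*m^4 + 1.59*m^3 + 7.3105*m^2 + 2.544*m + 0.2304)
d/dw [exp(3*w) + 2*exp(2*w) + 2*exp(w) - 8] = (3*exp(2*w) + 4*exp(w) + 2)*exp(w)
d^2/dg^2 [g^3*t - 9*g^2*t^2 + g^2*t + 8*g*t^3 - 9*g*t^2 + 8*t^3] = 2*t*(3*g - 9*t + 1)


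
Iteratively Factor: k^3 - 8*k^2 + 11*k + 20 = (k - 4)*(k^2 - 4*k - 5) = (k - 5)*(k - 4)*(k + 1)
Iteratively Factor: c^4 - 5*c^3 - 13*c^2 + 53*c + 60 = (c + 3)*(c^3 - 8*c^2 + 11*c + 20) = (c + 1)*(c + 3)*(c^2 - 9*c + 20) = (c - 5)*(c + 1)*(c + 3)*(c - 4)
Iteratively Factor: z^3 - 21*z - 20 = (z + 4)*(z^2 - 4*z - 5) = (z + 1)*(z + 4)*(z - 5)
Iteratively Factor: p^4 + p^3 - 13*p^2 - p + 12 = (p + 4)*(p^3 - 3*p^2 - p + 3) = (p - 1)*(p + 4)*(p^2 - 2*p - 3) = (p - 1)*(p + 1)*(p + 4)*(p - 3)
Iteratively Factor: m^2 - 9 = (m - 3)*(m + 3)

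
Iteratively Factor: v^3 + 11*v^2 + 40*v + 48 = (v + 4)*(v^2 + 7*v + 12) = (v + 3)*(v + 4)*(v + 4)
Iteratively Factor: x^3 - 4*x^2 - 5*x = (x + 1)*(x^2 - 5*x) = x*(x + 1)*(x - 5)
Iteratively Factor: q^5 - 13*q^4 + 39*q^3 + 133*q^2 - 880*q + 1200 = (q - 3)*(q^4 - 10*q^3 + 9*q^2 + 160*q - 400) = (q - 5)*(q - 3)*(q^3 - 5*q^2 - 16*q + 80) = (q - 5)*(q - 4)*(q - 3)*(q^2 - q - 20) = (q - 5)^2*(q - 4)*(q - 3)*(q + 4)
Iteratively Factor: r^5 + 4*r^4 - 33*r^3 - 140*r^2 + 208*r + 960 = (r - 5)*(r^4 + 9*r^3 + 12*r^2 - 80*r - 192) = (r - 5)*(r + 4)*(r^3 + 5*r^2 - 8*r - 48) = (r - 5)*(r + 4)^2*(r^2 + r - 12) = (r - 5)*(r - 3)*(r + 4)^2*(r + 4)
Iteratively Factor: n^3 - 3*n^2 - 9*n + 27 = (n - 3)*(n^2 - 9) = (n - 3)*(n + 3)*(n - 3)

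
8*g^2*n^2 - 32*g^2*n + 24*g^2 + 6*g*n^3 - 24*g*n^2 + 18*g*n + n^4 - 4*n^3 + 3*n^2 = (2*g + n)*(4*g + n)*(n - 3)*(n - 1)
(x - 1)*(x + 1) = x^2 - 1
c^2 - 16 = (c - 4)*(c + 4)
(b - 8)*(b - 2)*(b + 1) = b^3 - 9*b^2 + 6*b + 16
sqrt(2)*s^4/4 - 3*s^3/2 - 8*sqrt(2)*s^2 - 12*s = s*(s/2 + sqrt(2))*(s - 6*sqrt(2))*(sqrt(2)*s/2 + 1)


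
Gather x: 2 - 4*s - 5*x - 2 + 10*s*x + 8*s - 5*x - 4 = 4*s + x*(10*s - 10) - 4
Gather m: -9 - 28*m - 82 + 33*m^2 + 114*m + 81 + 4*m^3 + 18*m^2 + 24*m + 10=4*m^3 + 51*m^2 + 110*m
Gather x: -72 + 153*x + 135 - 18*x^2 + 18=-18*x^2 + 153*x + 81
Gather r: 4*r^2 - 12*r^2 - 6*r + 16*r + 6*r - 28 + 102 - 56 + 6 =-8*r^2 + 16*r + 24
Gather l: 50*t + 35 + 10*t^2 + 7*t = 10*t^2 + 57*t + 35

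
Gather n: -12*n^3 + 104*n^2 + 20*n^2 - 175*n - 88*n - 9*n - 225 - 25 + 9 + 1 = -12*n^3 + 124*n^2 - 272*n - 240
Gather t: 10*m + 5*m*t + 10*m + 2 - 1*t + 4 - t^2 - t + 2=20*m - t^2 + t*(5*m - 2) + 8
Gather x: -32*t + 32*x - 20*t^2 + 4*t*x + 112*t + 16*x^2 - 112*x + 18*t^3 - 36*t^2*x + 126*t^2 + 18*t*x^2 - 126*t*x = 18*t^3 + 106*t^2 + 80*t + x^2*(18*t + 16) + x*(-36*t^2 - 122*t - 80)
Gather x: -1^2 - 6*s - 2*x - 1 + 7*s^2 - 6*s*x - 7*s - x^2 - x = 7*s^2 - 13*s - x^2 + x*(-6*s - 3) - 2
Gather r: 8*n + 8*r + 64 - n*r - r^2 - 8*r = -n*r + 8*n - r^2 + 64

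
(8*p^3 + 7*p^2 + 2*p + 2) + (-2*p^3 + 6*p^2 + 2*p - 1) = 6*p^3 + 13*p^2 + 4*p + 1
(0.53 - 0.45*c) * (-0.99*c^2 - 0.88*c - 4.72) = 0.4455*c^3 - 0.1287*c^2 + 1.6576*c - 2.5016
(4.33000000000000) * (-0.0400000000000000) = -0.173200000000000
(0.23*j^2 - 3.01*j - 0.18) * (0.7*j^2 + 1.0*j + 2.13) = 0.161*j^4 - 1.877*j^3 - 2.6461*j^2 - 6.5913*j - 0.3834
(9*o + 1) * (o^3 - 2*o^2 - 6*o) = 9*o^4 - 17*o^3 - 56*o^2 - 6*o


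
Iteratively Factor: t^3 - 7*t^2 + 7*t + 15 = (t + 1)*(t^2 - 8*t + 15) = (t - 5)*(t + 1)*(t - 3)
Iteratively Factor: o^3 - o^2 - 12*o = (o - 4)*(o^2 + 3*o) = o*(o - 4)*(o + 3)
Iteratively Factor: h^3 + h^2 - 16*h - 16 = (h + 4)*(h^2 - 3*h - 4) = (h - 4)*(h + 4)*(h + 1)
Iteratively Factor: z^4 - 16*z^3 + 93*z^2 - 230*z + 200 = (z - 5)*(z^3 - 11*z^2 + 38*z - 40) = (z - 5)*(z - 4)*(z^2 - 7*z + 10) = (z - 5)*(z - 4)*(z - 2)*(z - 5)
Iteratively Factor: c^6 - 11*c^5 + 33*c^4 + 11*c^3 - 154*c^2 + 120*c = (c + 2)*(c^5 - 13*c^4 + 59*c^3 - 107*c^2 + 60*c) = (c - 1)*(c + 2)*(c^4 - 12*c^3 + 47*c^2 - 60*c) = (c - 5)*(c - 1)*(c + 2)*(c^3 - 7*c^2 + 12*c) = (c - 5)*(c - 3)*(c - 1)*(c + 2)*(c^2 - 4*c) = (c - 5)*(c - 4)*(c - 3)*(c - 1)*(c + 2)*(c)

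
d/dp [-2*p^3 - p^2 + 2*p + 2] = -6*p^2 - 2*p + 2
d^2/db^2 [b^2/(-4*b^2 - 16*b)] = 2/(b^3 + 12*b^2 + 48*b + 64)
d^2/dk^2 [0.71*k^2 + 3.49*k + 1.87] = 1.42000000000000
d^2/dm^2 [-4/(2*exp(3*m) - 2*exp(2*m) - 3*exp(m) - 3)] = 4*(2*(-6*exp(2*m) + 4*exp(m) + 3)^2*exp(m) + (18*exp(2*m) - 8*exp(m) - 3)*(-2*exp(3*m) + 2*exp(2*m) + 3*exp(m) + 3))*exp(m)/(-2*exp(3*m) + 2*exp(2*m) + 3*exp(m) + 3)^3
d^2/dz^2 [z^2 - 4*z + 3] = 2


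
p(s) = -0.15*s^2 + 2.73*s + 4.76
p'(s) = 2.73 - 0.3*s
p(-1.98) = -1.23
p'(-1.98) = 3.32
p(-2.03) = -1.40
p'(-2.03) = 3.34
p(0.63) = 6.42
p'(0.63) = 2.54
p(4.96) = 14.61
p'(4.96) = 1.24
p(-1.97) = -1.20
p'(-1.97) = 3.32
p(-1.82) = -0.71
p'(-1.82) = 3.28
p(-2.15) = -1.80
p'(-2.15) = 3.38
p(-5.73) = -15.81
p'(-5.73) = 4.45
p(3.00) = 11.60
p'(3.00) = 1.83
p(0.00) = 4.76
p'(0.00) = 2.73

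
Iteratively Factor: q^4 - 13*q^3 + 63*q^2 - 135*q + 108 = (q - 3)*(q^3 - 10*q^2 + 33*q - 36) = (q - 3)^2*(q^2 - 7*q + 12) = (q - 3)^3*(q - 4)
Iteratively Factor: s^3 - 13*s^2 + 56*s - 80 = (s - 4)*(s^2 - 9*s + 20) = (s - 5)*(s - 4)*(s - 4)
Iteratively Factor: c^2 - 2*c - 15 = (c - 5)*(c + 3)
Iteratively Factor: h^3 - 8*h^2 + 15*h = (h - 5)*(h^2 - 3*h) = h*(h - 5)*(h - 3)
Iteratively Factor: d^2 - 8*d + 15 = (d - 5)*(d - 3)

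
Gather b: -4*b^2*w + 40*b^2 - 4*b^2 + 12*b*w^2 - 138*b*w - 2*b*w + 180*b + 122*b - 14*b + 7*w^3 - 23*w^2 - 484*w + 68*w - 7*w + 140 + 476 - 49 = b^2*(36 - 4*w) + b*(12*w^2 - 140*w + 288) + 7*w^3 - 23*w^2 - 423*w + 567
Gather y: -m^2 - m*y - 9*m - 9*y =-m^2 - 9*m + y*(-m - 9)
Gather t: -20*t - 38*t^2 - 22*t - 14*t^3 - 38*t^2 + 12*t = -14*t^3 - 76*t^2 - 30*t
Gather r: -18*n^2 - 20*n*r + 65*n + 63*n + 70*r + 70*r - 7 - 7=-18*n^2 + 128*n + r*(140 - 20*n) - 14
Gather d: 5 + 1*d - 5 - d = 0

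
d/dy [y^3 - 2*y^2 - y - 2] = 3*y^2 - 4*y - 1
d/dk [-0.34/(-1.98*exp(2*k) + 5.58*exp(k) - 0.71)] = (1.8972 - 1.3464*exp(k))*exp(k)/(1.98*exp(2*k) - 5.58*exp(k) + 0.71)^2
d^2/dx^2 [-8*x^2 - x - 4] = -16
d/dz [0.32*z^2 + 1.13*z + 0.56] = 0.64*z + 1.13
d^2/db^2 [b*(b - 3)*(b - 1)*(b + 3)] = 12*b^2 - 6*b - 18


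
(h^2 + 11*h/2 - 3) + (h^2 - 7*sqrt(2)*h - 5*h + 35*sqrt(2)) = 2*h^2 - 7*sqrt(2)*h + h/2 - 3 + 35*sqrt(2)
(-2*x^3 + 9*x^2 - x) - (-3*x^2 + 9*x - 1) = -2*x^3 + 12*x^2 - 10*x + 1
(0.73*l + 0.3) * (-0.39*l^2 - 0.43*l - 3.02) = -0.2847*l^3 - 0.4309*l^2 - 2.3336*l - 0.906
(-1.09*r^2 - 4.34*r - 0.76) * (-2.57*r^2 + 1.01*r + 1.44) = 2.8013*r^4 + 10.0529*r^3 - 3.9998*r^2 - 7.0172*r - 1.0944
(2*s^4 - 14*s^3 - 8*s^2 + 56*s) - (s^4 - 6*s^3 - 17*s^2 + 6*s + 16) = s^4 - 8*s^3 + 9*s^2 + 50*s - 16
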